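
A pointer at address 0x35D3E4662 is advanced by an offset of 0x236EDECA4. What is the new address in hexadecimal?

0x5942C3306

Add column by column in base 16, right to left:
  2+4 = 6
  6+A = 0 carry 1
  6+C+1 = 3 carry 1
  4+E+1 = 3 carry 1
  E+D+1 = C carry 1
  3+E+1 = 2 carry 1
  D+6+1 = 4 carry 1
  5+3+1 = 9
  3+2 = 5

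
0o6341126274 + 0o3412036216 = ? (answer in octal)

0o11753164512

Add column by column in base 8, right to left:
  4+6 = 2 carry 1
  7+1+1 = 1 carry 1
  2+2+1 = 5
  6+6 = 4 carry 1
  2+3+1 = 6
  1+0 = 1
  1+2 = 3
  4+1 = 5
  3+4 = 7
  6+3 = 1 carry 1
  final carry 1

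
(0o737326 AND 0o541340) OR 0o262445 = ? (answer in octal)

0o737326 AND 0o541340 = 0o501300.
Then OR with 0o262445.

0o763745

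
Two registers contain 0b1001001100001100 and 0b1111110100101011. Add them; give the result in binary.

Add column by column in base 2, right to left:
  0+1 = 1
  0+1 = 1
  1+0 = 1
  1+1 = 0 carry 1
  0+0+1 = 1
  0+1 = 1
  0+0 = 0
  0+0 = 0
  1+1 = 0 carry 1
  1+0+1 = 0 carry 1
  0+1+1 = 0 carry 1
  0+1+1 = 0 carry 1
  1+1+1 = 1 carry 1
  0+1+1 = 0 carry 1
  0+1+1 = 0 carry 1
  1+1+1 = 1 carry 1
  final carry 1

0b11001000000110111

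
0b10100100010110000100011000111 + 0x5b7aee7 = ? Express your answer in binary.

0b11010010000101011011110101110

0x5b7aee7 = 0b101101101111010111011100111 in binary.
Add column by column in base 2, right to left:
  1+1 = 0 carry 1
  1+1+1 = 1 carry 1
  1+1+1 = 1 carry 1
  0+0+1 = 1
  0+0 = 0
  0+1 = 1
  1+1 = 0 carry 1
  1+1+1 = 1 carry 1
  0+0+1 = 1
  0+1 = 1
  0+1 = 1
  1+1 = 0 carry 1
  0+0+1 = 1
  0+1 = 1
  0+0 = 0
  0+1 = 1
  1+1 = 0 carry 1
  1+1+1 = 1 carry 1
  0+1+1 = 0 carry 1
  1+0+1 = 0 carry 1
  0+1+1 = 0 carry 1
  0+1+1 = 0 carry 1
  0+0+1 = 1
  1+1 = 0 carry 1
  0+1+1 = 0 carry 1
  0+0+1 = 1
  1+1 = 0 carry 1
  0+0+1 = 1
  1+0 = 1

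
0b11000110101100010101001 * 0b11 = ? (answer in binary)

Multiply each base-2 digit by 3, carrying:
  1×3 = 3 → write 1 carry 1
  0×3+1 = 1 → write 1
  0×3 = 0 → write 0
  1×3 = 3 → write 1 carry 1
  0×3+1 = 1 → write 1
  1×3 = 3 → write 1 carry 1
  0×3+1 = 1 → write 1
  1×3 = 3 → write 1 carry 1
  0×3+1 = 1 → write 1
  0×3 = 0 → write 0
  0×3 = 0 → write 0
  1×3 = 3 → write 1 carry 1
  1×3+1 = 4 → write 0 carry 2
  0×3+2 = 2 → write 0 carry 1
  1×3+1 = 4 → write 0 carry 2
  0×3+2 = 2 → write 0 carry 1
  1×3+1 = 4 → write 0 carry 2
  1×3+2 = 5 → write 1 carry 2
  0×3+2 = 2 → write 0 carry 1
  0×3+1 = 1 → write 1
  0×3 = 0 → write 0
  1×3 = 3 → write 1 carry 1
  1×3+1 = 4 → write 0 carry 2
  remaining carry: 10

0b1001010100000100111111011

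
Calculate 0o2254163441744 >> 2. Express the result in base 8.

0o453034710371

2 bits is not a whole number of base-8 digits; in binary: 10010101100001110011100100001111100100 >> 2 = 100101011000011100111001000011111001.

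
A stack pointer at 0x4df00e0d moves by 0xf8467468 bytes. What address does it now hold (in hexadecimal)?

0x146368275

Add column by column in base 16, right to left:
  d+8 = 5 carry 1
  0+6+1 = 7
  e+4 = 2 carry 1
  0+7+1 = 8
  0+6 = 6
  f+4 = 3 carry 1
  d+8+1 = 6 carry 1
  4+f+1 = 4 carry 1
  final carry 1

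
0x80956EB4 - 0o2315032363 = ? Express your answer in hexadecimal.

0o2315032363 = 0x133434F3 in hexadecimal.
Subtract column by column in base 16:
  4-3 → 1
  B-F → C (borrow)
  E-4-1 → 9
  6-3 → 3
  5-4 → 1
  9-3 → 6
  0-3 → D (borrow)
  8-1-1 → 6

0x6D6139C1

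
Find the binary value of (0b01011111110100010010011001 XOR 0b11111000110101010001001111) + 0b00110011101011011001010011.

0b11011010101100011100101001

First 0b01011111110100010010011001 XOR 0b11111000110101010001001111 = 0b10100111000001000011010110.
Add column by column in base 2, right to left:
  0+1 = 1
  1+1 = 0 carry 1
  1+0+1 = 0 carry 1
  0+0+1 = 1
  1+1 = 0 carry 1
  0+0+1 = 1
  1+1 = 0 carry 1
  1+0+1 = 0 carry 1
  0+0+1 = 1
  0+1 = 1
  0+1 = 1
  0+0 = 0
  1+1 = 0 carry 1
  0+1+1 = 0 carry 1
  0+0+1 = 1
  0+1 = 1
  0+0 = 0
  0+1 = 1
  1+1 = 0 carry 1
  1+1+1 = 1 carry 1
  1+0+1 = 0 carry 1
  0+0+1 = 1
  0+1 = 1
  1+1 = 0 carry 1
  0+0+1 = 1
  1+0 = 1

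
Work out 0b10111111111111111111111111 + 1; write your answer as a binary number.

The trailing 24 digits are 1 (max in base 2), so adding 1 cascades: they roll to 0 and the next digit up increments.

0b11000000000000000000000000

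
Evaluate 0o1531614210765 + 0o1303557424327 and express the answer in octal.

Add column by column in base 8, right to left:
  5+7 = 4 carry 1
  6+2+1 = 1 carry 1
  7+3+1 = 3 carry 1
  0+4+1 = 5
  1+2 = 3
  2+4 = 6
  4+7 = 3 carry 1
  1+5+1 = 7
  6+5 = 3 carry 1
  1+3+1 = 5
  3+0 = 3
  5+3 = 0 carry 1
  1+1+1 = 3

0o3035373635314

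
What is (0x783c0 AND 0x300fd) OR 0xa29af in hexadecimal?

0x783c0 AND 0x300fd = 0x300c0.
Then OR with 0xa29af.

0xb29ef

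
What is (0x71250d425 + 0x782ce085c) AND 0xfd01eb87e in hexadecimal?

0xe901e9800

Add column by column in base 16, right to left:
  5+c = 1 carry 1
  2+5+1 = 8
  4+8 = c
  d+0 = d
  0+e = e
  5+c = 1 carry 1
  2+2+1 = 5
  1+8 = 9
  7+7 = e
Sum = 0xe951edc81; now AND with 0xfd01eb87e:
  e&f=e, 9&d=9, 5&0=0, 1&1=1, e&e=e, d&b=9, c&8=8, 8&7=0, 1&e=0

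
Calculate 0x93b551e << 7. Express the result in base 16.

7 bits is not a whole number of base-16 digits; in binary: 1001001110110101010100011110 << 7 = 10010011101101010101000111100000000.

0x49daa8f00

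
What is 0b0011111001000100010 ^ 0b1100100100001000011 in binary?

0b1111011101001100001

XOR bit by bit (1 where the bits differ):
  0011111001000100010
^ 1100100100001000011
= 1111011101001100001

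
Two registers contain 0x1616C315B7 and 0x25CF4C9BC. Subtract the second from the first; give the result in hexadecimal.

0x13B9CE4BFB

Subtract column by column in base 16:
  7-C → B (borrow)
  B-B-1 → F (borrow)
  5-9-1 → B (borrow)
  1-C-1 → 4 (borrow)
  3-4-1 → E (borrow)
  C-F-1 → C (borrow)
  6-C-1 → 9 (borrow)
  1-5-1 → B (borrow)
  6-2-1 → 3
  1-0 → 1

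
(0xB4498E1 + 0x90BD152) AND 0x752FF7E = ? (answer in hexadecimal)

Add column by column in base 16, right to left:
  1+2 = 3
  E+5 = 3 carry 1
  8+1+1 = A
  9+D = 6 carry 1
  4+B+1 = 0 carry 1
  4+0+1 = 5
  B+9 = 4 carry 1
  final carry 1
Sum = 0x14506A33; now AND with 0x752FF7E:
  1&0=0, 4&7=4, 5&5=5, 0&2=0, 6&F=6, A&F=A, 3&7=3, 3&E=2

0x4506A32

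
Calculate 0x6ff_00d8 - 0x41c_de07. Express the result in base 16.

0x2e222d1

Subtract column by column in base 16:
  8-7 → 1
  d-0 → d
  0-e → 2 (borrow)
  0-d-1 → 2 (borrow)
  f-c-1 → 2
  f-1 → e
  6-4 → 2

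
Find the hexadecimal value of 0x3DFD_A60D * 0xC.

Multiply each base-16 digit by 12, carrying:
  D×12 = 156 → write C carry 9
  0×12+9 = 9 → write 9
  6×12 = 72 → write 8 carry 4
  A×12+4 = 124 → write C carry 7
  D×12+7 = 163 → write 3 carry 10
  F×12+10 = 190 → write E carry 11
  D×12+11 = 167 → write 7 carry 10
  3×12+10 = 46 → write E carry 2
  remaining carry: 2

0x2E7E3C89C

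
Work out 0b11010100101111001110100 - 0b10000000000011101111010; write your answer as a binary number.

0b1010100101011011111010

Subtract column by column in base 2:
  0-0 → 0
  0-1 → 1 (borrow)
  1-0-1 → 0
  0-1 → 1 (borrow)
  1-1-1 → 1 (borrow)
  1-1-1 → 1 (borrow)
  1-1-1 → 1 (borrow)
  0-0-1 → 1 (borrow)
  0-1-1 → 0 (borrow)
  1-1-1 → 1 (borrow)
  1-1-1 → 1 (borrow)
  1-0-1 → 0
  1-0 → 1
  0-0 → 0
  1-0 → 1
  0-0 → 0
  0-0 → 0
  1-0 → 1
  0-0 → 0
  1-0 → 1
  0-0 → 0
  1-0 → 1
  1-1 → 0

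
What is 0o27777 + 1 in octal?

The trailing 4 digits are 7 (max in base 8), so adding 1 cascades: they roll to 0 and the next digit up increments.

0o30000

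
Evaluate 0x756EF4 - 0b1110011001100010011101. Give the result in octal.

0o16753127

0x756EF4 = 0o35267364 in octal.
0b1110011001100010011101 = 0o16314235 in octal.
Subtract column by column in base 8:
  4-5 → 7 (borrow)
  6-3-1 → 2
  3-2 → 1
  7-4 → 3
  6-1 → 5
  2-3 → 7 (borrow)
  5-6-1 → 6 (borrow)
  3-1-1 → 1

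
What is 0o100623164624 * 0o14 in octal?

0o1411346571360

Multiply each base-8 digit by 12, carrying:
  4×12 = 48 → write 0 carry 6
  2×12+6 = 30 → write 6 carry 3
  6×12+3 = 75 → write 3 carry 9
  4×12+9 = 57 → write 1 carry 7
  6×12+7 = 79 → write 7 carry 9
  1×12+9 = 21 → write 5 carry 2
  3×12+2 = 38 → write 6 carry 4
  2×12+4 = 28 → write 4 carry 3
  6×12+3 = 75 → write 3 carry 9
  0×12+9 = 9 → write 1 carry 1
  0×12+1 = 1 → write 1
  1×12 = 12 → write 4 carry 1
  remaining carry: 1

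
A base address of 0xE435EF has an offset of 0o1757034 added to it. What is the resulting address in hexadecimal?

0o1757034 = 0x7DE1C in hexadecimal.
Add column by column in base 16, right to left:
  F+C = B carry 1
  E+1+1 = 0 carry 1
  5+E+1 = 4 carry 1
  3+D+1 = 1 carry 1
  4+7+1 = C
  E+0 = E

0xEC140B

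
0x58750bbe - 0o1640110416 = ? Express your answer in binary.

0b1001001111101000111101010110000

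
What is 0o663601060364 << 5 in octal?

0o33170043017200

5 bits is not a whole number of base-8 digits; in binary: 110110011110000001000110000011110100 << 5 = 11011001111000000100011000001111010000000.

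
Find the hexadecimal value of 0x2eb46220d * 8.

0x175a311068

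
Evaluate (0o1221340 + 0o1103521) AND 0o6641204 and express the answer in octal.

0o2201000

Add column by column in base 8, right to left:
  0+1 = 1
  4+2 = 6
  3+5 = 0 carry 1
  1+3+1 = 5
  2+0 = 2
  2+1 = 3
  1+1 = 2
Sum = 0o2325061; now AND with 0o6641204:
  2&6=2, 3&6=2, 2&4=0, 5&1=1, 0&2=0, 6&0=0, 1&4=0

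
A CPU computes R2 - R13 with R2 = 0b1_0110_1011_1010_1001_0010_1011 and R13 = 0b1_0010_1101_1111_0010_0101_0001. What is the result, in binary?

Subtract column by column in base 2:
  1-1 → 0
  1-0 → 1
  0-0 → 0
  1-0 → 1
  0-1 → 1 (borrow)
  1-0-1 → 0
  0-1 → 1 (borrow)
  0-0-1 → 1 (borrow)
  1-0-1 → 0
  0-1 → 1 (borrow)
  0-0-1 → 1 (borrow)
  1-0-1 → 0
  0-1 → 1 (borrow)
  1-1-1 → 1 (borrow)
  0-1-1 → 0 (borrow)
  1-1-1 → 1 (borrow)
  1-1-1 → 1 (borrow)
  1-0-1 → 0
  0-1 → 1 (borrow)
  1-1-1 → 1 (borrow)
  0-0-1 → 1 (borrow)
  1-1-1 → 1 (borrow)
  1-0-1 → 0
  0-0 → 0
  1-1 → 0

0b1111011011011011011010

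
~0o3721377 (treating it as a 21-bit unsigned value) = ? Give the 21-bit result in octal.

0o4056400

Each oct digit d becomes 7−d:
  3→4, 7→0, 2→5, 1→6, 3→4, 7→0, 7→0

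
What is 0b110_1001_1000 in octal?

Group the bits in threes: 011 010 011 000 → 3230.

0o3230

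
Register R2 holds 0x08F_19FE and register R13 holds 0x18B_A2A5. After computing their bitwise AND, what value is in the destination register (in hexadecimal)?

0x08B00A4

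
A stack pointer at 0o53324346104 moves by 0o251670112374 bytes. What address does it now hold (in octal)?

0o325214460500

Add column by column in base 8, right to left:
  4+4 = 0 carry 1
  0+7+1 = 0 carry 1
  1+3+1 = 5
  6+2 = 0 carry 1
  4+1+1 = 6
  3+1 = 4
  4+0 = 4
  2+7 = 1 carry 1
  3+6+1 = 2 carry 1
  3+1+1 = 5
  5+5 = 2 carry 1
  0+2+1 = 3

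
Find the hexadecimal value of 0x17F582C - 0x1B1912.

Subtract column by column in base 16:
  C-2 → A
  2-1 → 1
  8-9 → F (borrow)
  5-1-1 → 3
  F-B → 4
  7-1 → 6
  1-0 → 1

0x1643F1A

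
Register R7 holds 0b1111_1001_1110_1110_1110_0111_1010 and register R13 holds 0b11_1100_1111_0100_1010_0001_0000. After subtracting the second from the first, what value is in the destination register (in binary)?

Subtract column by column in base 2:
  0-0 → 0
  1-0 → 1
  0-0 → 0
  1-0 → 1
  1-1 → 0
  1-0 → 1
  1-0 → 1
  0-0 → 0
  0-0 → 0
  1-1 → 0
  1-0 → 1
  1-1 → 0
  0-0 → 0
  1-0 → 1
  1-1 → 0
  1-0 → 1
  0-1 → 1 (borrow)
  1-1-1 → 1 (borrow)
  1-1-1 → 1 (borrow)
  1-1-1 → 1 (borrow)
  1-0-1 → 0
  0-0 → 0
  0-1 → 1 (borrow)
  1-1-1 → 1 (borrow)
  1-1-1 → 1 (borrow)
  1-1-1 → 1 (borrow)
  1-0-1 → 0
  1-0 → 1

0b1011110011111010010001101010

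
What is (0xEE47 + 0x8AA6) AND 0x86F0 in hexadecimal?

Add column by column in base 16, right to left:
  7+6 = D
  4+A = E
  E+A = 8 carry 1
  E+8+1 = 7 carry 1
  final carry 1
Sum = 0x178ED; now AND with 0x86F0:
  1&0=0, 7&8=0, 8&6=0, E&F=E, D&0=0

0xE0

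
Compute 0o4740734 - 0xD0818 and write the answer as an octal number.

0o1534704

0xD0818 = 0o3204030 in octal.
Subtract column by column in base 8:
  4-0 → 4
  3-3 → 0
  7-0 → 7
  0-4 → 4 (borrow)
  4-0-1 → 3
  7-2 → 5
  4-3 → 1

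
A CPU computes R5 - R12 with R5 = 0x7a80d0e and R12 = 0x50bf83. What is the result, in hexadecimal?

Subtract column by column in base 16:
  e-3 → b
  0-8 → 8 (borrow)
  d-f-1 → d (borrow)
  0-b-1 → 4 (borrow)
  8-0-1 → 7
  a-5 → 5
  7-0 → 7

0x7574d8b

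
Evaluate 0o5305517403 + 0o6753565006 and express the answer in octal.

0o14261304411

Add column by column in base 8, right to left:
  3+6 = 1 carry 1
  0+0+1 = 1
  4+0 = 4
  7+5 = 4 carry 1
  1+6+1 = 0 carry 1
  5+5+1 = 3 carry 1
  5+3+1 = 1 carry 1
  0+5+1 = 6
  3+7 = 2 carry 1
  5+6+1 = 4 carry 1
  final carry 1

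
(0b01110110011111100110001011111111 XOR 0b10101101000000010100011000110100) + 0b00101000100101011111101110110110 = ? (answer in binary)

First 0b01110110011111100110001011111111 XOR 0b10101101000000010100011000110100 = 0b11011011011111110010010011001011.
Add column by column in base 2, right to left:
  1+0 = 1
  1+1 = 0 carry 1
  0+1+1 = 0 carry 1
  1+0+1 = 0 carry 1
  0+1+1 = 0 carry 1
  0+1+1 = 0 carry 1
  1+0+1 = 0 carry 1
  1+1+1 = 1 carry 1
  0+1+1 = 0 carry 1
  0+1+1 = 0 carry 1
  1+0+1 = 0 carry 1
  0+1+1 = 0 carry 1
  0+1+1 = 0 carry 1
  1+1+1 = 1 carry 1
  0+1+1 = 0 carry 1
  0+1+1 = 0 carry 1
  1+1+1 = 1 carry 1
  1+0+1 = 0 carry 1
  1+1+1 = 1 carry 1
  1+0+1 = 0 carry 1
  1+1+1 = 1 carry 1
  1+0+1 = 0 carry 1
  1+0+1 = 0 carry 1
  0+1+1 = 0 carry 1
  1+0+1 = 0 carry 1
  1+0+1 = 0 carry 1
  0+0+1 = 1
  1+1 = 0 carry 1
  1+0+1 = 0 carry 1
  0+1+1 = 0 carry 1
  1+0+1 = 0 carry 1
  1+0+1 = 0 carry 1
  final carry 1

0b100000100000101010010000010000001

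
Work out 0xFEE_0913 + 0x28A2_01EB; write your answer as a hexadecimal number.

0x38900AFE

Add column by column in base 16, right to left:
  3+B = E
  1+E = F
  9+1 = A
  0+0 = 0
  E+2 = 0 carry 1
  E+A+1 = 9 carry 1
  F+8+1 = 8 carry 1
  0+2+1 = 3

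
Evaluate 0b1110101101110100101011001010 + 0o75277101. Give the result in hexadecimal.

0b1110101101110100101011001010 = 0xEB74ACA in hexadecimal.
0o75277101 = 0xF57E41 in hexadecimal.
Add column by column in base 16, right to left:
  A+1 = B
  C+4 = 0 carry 1
  A+E+1 = 9 carry 1
  4+7+1 = C
  7+5 = C
  B+F = A carry 1
  E+0+1 = F

0xFACC90B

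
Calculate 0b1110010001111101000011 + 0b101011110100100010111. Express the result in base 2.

0b10011110000100001011010

Add column by column in base 2, right to left:
  1+1 = 0 carry 1
  1+1+1 = 1 carry 1
  0+1+1 = 0 carry 1
  0+0+1 = 1
  0+1 = 1
  0+0 = 0
  1+0 = 1
  0+0 = 0
  1+1 = 0 carry 1
  1+0+1 = 0 carry 1
  1+0+1 = 0 carry 1
  1+1+1 = 1 carry 1
  1+0+1 = 0 carry 1
  0+1+1 = 0 carry 1
  0+1+1 = 0 carry 1
  0+1+1 = 0 carry 1
  1+1+1 = 1 carry 1
  0+0+1 = 1
  0+1 = 1
  1+0 = 1
  1+1 = 0 carry 1
  1+0+1 = 0 carry 1
  final carry 1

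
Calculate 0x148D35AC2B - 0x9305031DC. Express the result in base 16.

0xB5CE57A4F

Subtract column by column in base 16:
  B-C → F (borrow)
  2-D-1 → 4 (borrow)
  C-1-1 → A
  A-3 → 7
  5-0 → 5
  3-5 → E (borrow)
  D-0-1 → C
  8-3 → 5
  4-9 → B (borrow)
  1-0-1 → 0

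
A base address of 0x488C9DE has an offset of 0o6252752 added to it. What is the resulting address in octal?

0o450417710

0x488C9DE = 0o442144736 in octal.
Add column by column in base 8, right to left:
  6+2 = 0 carry 1
  3+5+1 = 1 carry 1
  7+7+1 = 7 carry 1
  4+2+1 = 7
  4+5 = 1 carry 1
  1+2+1 = 4
  2+6 = 0 carry 1
  4+0+1 = 5
  4+0 = 4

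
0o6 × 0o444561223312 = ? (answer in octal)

Multiply each base-8 digit by 6, carrying:
  2×6 = 12 → write 4 carry 1
  1×6+1 = 7 → write 7
  3×6 = 18 → write 2 carry 2
  3×6+2 = 20 → write 4 carry 2
  2×6+2 = 14 → write 6 carry 1
  2×6+1 = 13 → write 5 carry 1
  1×6+1 = 7 → write 7
  6×6 = 36 → write 4 carry 4
  5×6+4 = 34 → write 2 carry 4
  4×6+4 = 28 → write 4 carry 3
  4×6+3 = 27 → write 3 carry 3
  4×6+3 = 27 → write 3 carry 3
  remaining carry: 3

0o3334247564274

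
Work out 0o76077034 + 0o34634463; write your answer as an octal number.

Add column by column in base 8, right to left:
  4+3 = 7
  3+6 = 1 carry 1
  0+4+1 = 5
  7+4 = 3 carry 1
  7+3+1 = 3 carry 1
  0+6+1 = 7
  6+4 = 2 carry 1
  7+3+1 = 3 carry 1
  final carry 1

0o132733517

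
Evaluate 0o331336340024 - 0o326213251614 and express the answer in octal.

0o3123066210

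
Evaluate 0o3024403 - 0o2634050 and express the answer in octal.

Subtract column by column in base 8:
  3-0 → 3
  0-5 → 3 (borrow)
  4-0-1 → 3
  4-4 → 0
  2-3 → 7 (borrow)
  0-6-1 → 1 (borrow)
  3-2-1 → 0

0o170333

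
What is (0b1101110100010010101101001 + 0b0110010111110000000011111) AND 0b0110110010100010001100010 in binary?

0b100000000000010000000000

Add column by column in base 2, right to left:
  1+1 = 0 carry 1
  0+1+1 = 0 carry 1
  0+1+1 = 0 carry 1
  1+1+1 = 1 carry 1
  0+1+1 = 0 carry 1
  1+0+1 = 0 carry 1
  1+0+1 = 0 carry 1
  0+0+1 = 1
  1+0 = 1
  0+0 = 0
  1+0 = 1
  0+0 = 0
  0+0 = 0
  1+1 = 0 carry 1
  0+1+1 = 0 carry 1
  0+1+1 = 0 carry 1
  0+1+1 = 0 carry 1
  1+1+1 = 1 carry 1
  0+0+1 = 1
  1+1 = 0 carry 1
  1+0+1 = 0 carry 1
  1+0+1 = 0 carry 1
  0+1+1 = 0 carry 1
  1+1+1 = 1 carry 1
  1+0+1 = 0 carry 1
  final carry 1
Sum = 0b10100001100000010110001000; now AND with 0b0110110010100010001100010:
  10100001100000010110001000
& 00110110010100010001100010
= 00100000000000010000000000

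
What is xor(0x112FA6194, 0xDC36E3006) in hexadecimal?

0xCD1945192

XOR each hex digit independently (no carries):
  1^D=C, 1^C=D, 2^3=1, F^6=9, A^E=4, 6^3=5, 1^0=1, 9^0=9, 4^6=2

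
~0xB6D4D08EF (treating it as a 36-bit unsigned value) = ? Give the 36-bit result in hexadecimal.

Each hex digit d becomes F−d:
  B→4, 6→9, D→2, 4→B, D→2, 0→F, 8→7, E→1, F→0

0x492B2F710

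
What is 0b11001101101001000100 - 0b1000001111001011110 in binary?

0b10001011101111100110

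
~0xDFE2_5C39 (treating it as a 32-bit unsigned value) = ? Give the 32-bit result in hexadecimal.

0x201DA3C6

Each hex digit d becomes F−d:
  D→2, F→0, E→1, 2→D, 5→A, C→3, 3→C, 9→6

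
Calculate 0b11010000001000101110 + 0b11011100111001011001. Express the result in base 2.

0b110101101000010000111

Add column by column in base 2, right to left:
  0+1 = 1
  1+0 = 1
  1+0 = 1
  1+1 = 0 carry 1
  0+1+1 = 0 carry 1
  1+0+1 = 0 carry 1
  0+1+1 = 0 carry 1
  0+0+1 = 1
  0+0 = 0
  1+1 = 0 carry 1
  0+1+1 = 0 carry 1
  0+1+1 = 0 carry 1
  0+0+1 = 1
  0+0 = 0
  0+1 = 1
  0+1 = 1
  1+1 = 0 carry 1
  0+0+1 = 1
  1+1 = 0 carry 1
  1+1+1 = 1 carry 1
  final carry 1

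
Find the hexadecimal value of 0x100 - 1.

0xFF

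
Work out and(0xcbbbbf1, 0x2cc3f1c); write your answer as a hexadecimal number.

0x0883b10

AND each hex digit independently (no carries):
  c&2=0, b&c=8, b&c=8, b&3=3, b&f=b, f&1=1, 1&c=0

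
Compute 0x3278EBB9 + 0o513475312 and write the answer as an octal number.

0o6751663203

0x3278EBB9 = 0o6236165671 in octal.
Add column by column in base 8, right to left:
  1+2 = 3
  7+1 = 0 carry 1
  6+3+1 = 2 carry 1
  5+5+1 = 3 carry 1
  6+7+1 = 6 carry 1
  1+4+1 = 6
  6+3 = 1 carry 1
  3+1+1 = 5
  2+5 = 7
  6+0 = 6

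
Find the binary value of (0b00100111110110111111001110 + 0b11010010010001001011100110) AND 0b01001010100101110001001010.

0b1001010000000000000000000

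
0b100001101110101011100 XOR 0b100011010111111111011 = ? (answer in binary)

XOR bit by bit (1 where the bits differ):
  100001101110101011100
^ 100011010111111111011
= 000010111001010100111

0b000010111001010100111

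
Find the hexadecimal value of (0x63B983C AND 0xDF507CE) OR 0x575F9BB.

0x575F9BF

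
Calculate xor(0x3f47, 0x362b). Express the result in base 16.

0x096c

XOR each hex digit independently (no carries):
  3^3=0, f^6=9, 4^2=6, 7^b=c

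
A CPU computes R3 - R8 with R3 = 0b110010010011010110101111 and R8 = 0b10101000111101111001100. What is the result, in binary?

Subtract column by column in base 2:
  1-0 → 1
  1-0 → 1
  1-1 → 0
  1-1 → 0
  0-0 → 0
  1-0 → 1
  0-1 → 1 (borrow)
  1-1-1 → 1 (borrow)
  1-1-1 → 1 (borrow)
  0-1-1 → 0 (borrow)
  1-0-1 → 0
  0-1 → 1 (borrow)
  1-1-1 → 1 (borrow)
  1-1-1 → 1 (borrow)
  0-1-1 → 0 (borrow)
  0-0-1 → 1 (borrow)
  1-0-1 → 0
  0-0 → 0
  0-1 → 1 (borrow)
  1-0-1 → 0
  0-1 → 1 (borrow)
  0-0-1 → 1 (borrow)
  1-1-1 → 1 (borrow)
  1-0-1 → 0

0b11101001011100111100011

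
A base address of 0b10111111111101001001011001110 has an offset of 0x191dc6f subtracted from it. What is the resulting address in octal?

0o2633133137

0b10111111111101001001011001110 = 0o2777511316 in octal.
0x191dc6f = 0o144356157 in octal.
Subtract column by column in base 8:
  6-7 → 7 (borrow)
  1-5-1 → 3 (borrow)
  3-1-1 → 1
  1-6 → 3 (borrow)
  1-5-1 → 3 (borrow)
  5-3-1 → 1
  7-4 → 3
  7-4 → 3
  7-1 → 6
  2-0 → 2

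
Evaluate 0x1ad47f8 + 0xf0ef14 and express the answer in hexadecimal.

Add column by column in base 16, right to left:
  8+4 = c
  f+1 = 0 carry 1
  7+f+1 = 7 carry 1
  4+e+1 = 3 carry 1
  d+0+1 = e
  a+f = 9 carry 1
  1+0+1 = 2

0x29e370c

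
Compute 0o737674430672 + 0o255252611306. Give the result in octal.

0o1215147242200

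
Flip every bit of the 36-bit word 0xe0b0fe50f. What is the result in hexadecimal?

0x1f4f01af0

Each hex digit d becomes f−d:
  e→1, 0→f, b→4, 0→f, f→0, e→1, 5→a, 0→f, f→0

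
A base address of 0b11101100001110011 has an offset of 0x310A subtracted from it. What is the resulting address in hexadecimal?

0b11101100001110011 = 0x1D873 in hexadecimal.
Subtract column by column in base 16:
  3-A → 9 (borrow)
  7-0-1 → 6
  8-1 → 7
  D-3 → A
  1-0 → 1

0x1A769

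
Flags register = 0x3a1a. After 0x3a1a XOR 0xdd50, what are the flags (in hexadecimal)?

XOR each hex digit independently (no carries):
  3^d=e, a^d=7, 1^5=4, a^0=a

0xe74a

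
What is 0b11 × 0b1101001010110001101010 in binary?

0b100111100000010100111110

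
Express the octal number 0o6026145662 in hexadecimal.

Each octal digit is 3 bits: 6=110 0=000 2=010 6=110 1=001 4=100 5=101 6=110 6=110 2=010.
Group the bits into nibbles: 0011 0000 0101 1000 1100 1011 1011 0010 → 3058CBB2.

0x3058CBB2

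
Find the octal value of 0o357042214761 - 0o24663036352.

0o332157156407

Subtract column by column in base 8:
  1-2 → 7 (borrow)
  6-5-1 → 0
  7-3 → 4
  4-6 → 6 (borrow)
  1-3-1 → 5 (borrow)
  2-0-1 → 1
  2-3 → 7 (borrow)
  4-6-1 → 5 (borrow)
  0-6-1 → 1 (borrow)
  7-4-1 → 2
  5-2 → 3
  3-0 → 3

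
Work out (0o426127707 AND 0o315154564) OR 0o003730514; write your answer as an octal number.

0o7734514

0o426127707 AND 0o315154564 = 0o004104504.
Then OR with 0o003730514.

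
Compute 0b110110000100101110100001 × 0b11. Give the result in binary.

0b10100010001110001011100011

Multiply each base-2 digit by 3, carrying:
  1×3 = 3 → write 1 carry 1
  0×3+1 = 1 → write 1
  0×3 = 0 → write 0
  0×3 = 0 → write 0
  0×3 = 0 → write 0
  1×3 = 3 → write 1 carry 1
  0×3+1 = 1 → write 1
  1×3 = 3 → write 1 carry 1
  1×3+1 = 4 → write 0 carry 2
  1×3+2 = 5 → write 1 carry 2
  0×3+2 = 2 → write 0 carry 1
  1×3+1 = 4 → write 0 carry 2
  0×3+2 = 2 → write 0 carry 1
  0×3+1 = 1 → write 1
  1×3 = 3 → write 1 carry 1
  0×3+1 = 1 → write 1
  0×3 = 0 → write 0
  0×3 = 0 → write 0
  0×3 = 0 → write 0
  1×3 = 3 → write 1 carry 1
  1×3+1 = 4 → write 0 carry 2
  0×3+2 = 2 → write 0 carry 1
  1×3+1 = 4 → write 0 carry 2
  1×3+2 = 5 → write 1 carry 2
  remaining carry: 10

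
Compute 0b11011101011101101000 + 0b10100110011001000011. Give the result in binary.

Add column by column in base 2, right to left:
  0+1 = 1
  0+1 = 1
  0+0 = 0
  1+0 = 1
  0+0 = 0
  1+0 = 1
  1+1 = 0 carry 1
  0+0+1 = 1
  1+0 = 1
  1+1 = 0 carry 1
  1+1+1 = 1 carry 1
  0+0+1 = 1
  1+0 = 1
  0+1 = 1
  1+1 = 0 carry 1
  1+0+1 = 0 carry 1
  1+0+1 = 0 carry 1
  0+1+1 = 0 carry 1
  1+0+1 = 0 carry 1
  1+1+1 = 1 carry 1
  final carry 1

0b110000011110110101011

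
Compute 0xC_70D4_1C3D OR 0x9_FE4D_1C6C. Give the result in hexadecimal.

0xDFEDD1C7D

OR each hex digit independently (no carries):
  C|9=D, 7|F=F, 0|E=E, D|4=D, 4|D=D, 1|1=1, C|C=C, 3|6=7, D|C=D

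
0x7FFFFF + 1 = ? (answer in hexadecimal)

0x800000

The trailing 5 digits are F (max in base 16), so adding 1 cascades: they roll to 0 and the next digit up increments.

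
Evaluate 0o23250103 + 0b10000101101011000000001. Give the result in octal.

0o44023104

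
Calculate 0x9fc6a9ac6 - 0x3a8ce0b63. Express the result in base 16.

0x6539c8f63

Subtract column by column in base 16:
  6-3 → 3
  c-6 → 6
  a-b → f (borrow)
  9-0-1 → 8
  a-e → c (borrow)
  6-c-1 → 9 (borrow)
  c-8-1 → 3
  f-a → 5
  9-3 → 6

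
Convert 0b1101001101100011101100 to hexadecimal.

Group the bits into nibbles: 0011 0100 1101 1000 1110 1100 → 34D8EC.

0x34D8EC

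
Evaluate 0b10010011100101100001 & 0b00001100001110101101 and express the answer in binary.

AND bit by bit (1 only where both bits are 1):
  10010011100101100001
& 00001100001110101101
= 00000000000100100001

0b00000000000100100001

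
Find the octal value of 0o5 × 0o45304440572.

Multiply each base-8 digit by 5, carrying:
  2×5 = 10 → write 2 carry 1
  7×5+1 = 36 → write 4 carry 4
  5×5+4 = 29 → write 5 carry 3
  0×5+3 = 3 → write 3
  4×5 = 20 → write 4 carry 2
  4×5+2 = 22 → write 6 carry 2
  4×5+2 = 22 → write 6 carry 2
  0×5+2 = 2 → write 2
  3×5 = 15 → write 7 carry 1
  5×5+1 = 26 → write 2 carry 3
  4×5+3 = 23 → write 7 carry 2
  remaining carry: 2

0o272726643542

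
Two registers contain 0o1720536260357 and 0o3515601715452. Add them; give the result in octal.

Add column by column in base 8, right to left:
  7+2 = 1 carry 1
  5+5+1 = 3 carry 1
  3+4+1 = 0 carry 1
  0+5+1 = 6
  6+1 = 7
  2+7 = 1 carry 1
  6+1+1 = 0 carry 1
  3+0+1 = 4
  5+6 = 3 carry 1
  0+5+1 = 6
  2+1 = 3
  7+5 = 4 carry 1
  1+3+1 = 5

0o5436340176031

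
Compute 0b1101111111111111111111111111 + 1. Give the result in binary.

0b1110000000000000000000000000

The trailing 25 digits are 1 (max in base 2), so adding 1 cascades: they roll to 0 and the next digit up increments.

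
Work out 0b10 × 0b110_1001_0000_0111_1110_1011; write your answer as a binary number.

Multiply each base-2 digit by 2, carrying:
  1×2 = 2 → write 0 carry 1
  1×2+1 = 3 → write 1 carry 1
  0×2+1 = 1 → write 1
  1×2 = 2 → write 0 carry 1
  0×2+1 = 1 → write 1
  1×2 = 2 → write 0 carry 1
  1×2+1 = 3 → write 1 carry 1
  1×2+1 = 3 → write 1 carry 1
  1×2+1 = 3 → write 1 carry 1
  1×2+1 = 3 → write 1 carry 1
  1×2+1 = 3 → write 1 carry 1
  0×2+1 = 1 → write 1
  0×2 = 0 → write 0
  0×2 = 0 → write 0
  0×2 = 0 → write 0
  0×2 = 0 → write 0
  1×2 = 2 → write 0 carry 1
  0×2+1 = 1 → write 1
  0×2 = 0 → write 0
  1×2 = 2 → write 0 carry 1
  0×2+1 = 1 → write 1
  1×2 = 2 → write 0 carry 1
  1×2+1 = 3 → write 1 carry 1
  remaining carry: 1

0b110100100000111111010110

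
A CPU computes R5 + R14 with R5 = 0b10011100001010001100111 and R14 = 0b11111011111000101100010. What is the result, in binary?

0b110011000000010111001001

Add column by column in base 2, right to left:
  1+0 = 1
  1+1 = 0 carry 1
  1+0+1 = 0 carry 1
  0+0+1 = 1
  0+0 = 0
  1+1 = 0 carry 1
  1+1+1 = 1 carry 1
  0+0+1 = 1
  0+1 = 1
  0+0 = 0
  1+0 = 1
  0+0 = 0
  1+1 = 0 carry 1
  0+1+1 = 0 carry 1
  0+1+1 = 0 carry 1
  0+1+1 = 0 carry 1
  0+1+1 = 0 carry 1
  1+0+1 = 0 carry 1
  1+1+1 = 1 carry 1
  1+1+1 = 1 carry 1
  0+1+1 = 0 carry 1
  0+1+1 = 0 carry 1
  1+1+1 = 1 carry 1
  final carry 1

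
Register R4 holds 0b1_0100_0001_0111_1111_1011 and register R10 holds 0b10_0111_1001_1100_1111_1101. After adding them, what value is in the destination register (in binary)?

Add column by column in base 2, right to left:
  1+1 = 0 carry 1
  1+0+1 = 0 carry 1
  0+1+1 = 0 carry 1
  1+1+1 = 1 carry 1
  1+1+1 = 1 carry 1
  1+1+1 = 1 carry 1
  1+1+1 = 1 carry 1
  1+1+1 = 1 carry 1
  1+0+1 = 0 carry 1
  1+0+1 = 0 carry 1
  1+1+1 = 1 carry 1
  0+1+1 = 0 carry 1
  1+1+1 = 1 carry 1
  0+0+1 = 1
  0+0 = 0
  0+1 = 1
  0+1 = 1
  0+1 = 1
  1+1 = 0 carry 1
  0+0+1 = 1
  1+0 = 1
  0+1 = 1

0b1110111011010011111000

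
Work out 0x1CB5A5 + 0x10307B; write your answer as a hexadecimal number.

0x2CE620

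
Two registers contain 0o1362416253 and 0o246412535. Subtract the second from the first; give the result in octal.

Subtract column by column in base 8:
  3-5 → 6 (borrow)
  5-3-1 → 1
  2-5 → 5 (borrow)
  6-2-1 → 3
  1-1 → 0
  4-4 → 0
  2-6 → 4 (borrow)
  6-4-1 → 1
  3-2 → 1
  1-0 → 1

0o1114003516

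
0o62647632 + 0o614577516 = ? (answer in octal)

0o677447350

Add column by column in base 8, right to left:
  2+6 = 0 carry 1
  3+1+1 = 5
  6+5 = 3 carry 1
  7+7+1 = 7 carry 1
  4+7+1 = 4 carry 1
  6+5+1 = 4 carry 1
  2+4+1 = 7
  6+1 = 7
  0+6 = 6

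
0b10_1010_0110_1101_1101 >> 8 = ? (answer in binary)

0b1010100110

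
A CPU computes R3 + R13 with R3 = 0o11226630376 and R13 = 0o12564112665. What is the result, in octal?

Add column by column in base 8, right to left:
  6+5 = 3 carry 1
  7+6+1 = 6 carry 1
  3+6+1 = 2 carry 1
  0+2+1 = 3
  3+1 = 4
  6+1 = 7
  6+4 = 2 carry 1
  2+6+1 = 1 carry 1
  2+5+1 = 0 carry 1
  1+2+1 = 4
  1+1 = 2

0o24012743263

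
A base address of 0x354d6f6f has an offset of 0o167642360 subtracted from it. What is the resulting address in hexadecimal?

0o167642360 = 0x1df44f0 in hexadecimal.
Subtract column by column in base 16:
  f-0 → f
  6-f → 7 (borrow)
  f-4-1 → a
  6-4 → 2
  d-f → e (borrow)
  4-d-1 → 6 (borrow)
  5-1-1 → 3
  3-0 → 3

0x336e2a7f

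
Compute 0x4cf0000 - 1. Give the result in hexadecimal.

0x4ceffff

The trailing 4 digits are 0, so subtracting 1 borrows through: they become F and the next digit up decrements.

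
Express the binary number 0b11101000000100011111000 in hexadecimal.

Group the bits into nibbles: 0111 0100 0000 1000 1111 1000 → 7408f8.

0x7408f8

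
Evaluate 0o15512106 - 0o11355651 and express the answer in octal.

Subtract column by column in base 8:
  6-1 → 5
  0-5 → 3 (borrow)
  1-6-1 → 2 (borrow)
  2-5-1 → 4 (borrow)
  1-5-1 → 3 (borrow)
  5-3-1 → 1
  5-1 → 4
  1-1 → 0

0o4134235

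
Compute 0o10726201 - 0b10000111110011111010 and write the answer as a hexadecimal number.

0o10726201 = 0x23ac81 in hexadecimal.
0b10000111110011111010 = 0x87cfa in hexadecimal.
Subtract column by column in base 16:
  1-a → 7 (borrow)
  8-f-1 → 8 (borrow)
  c-c-1 → f (borrow)
  a-7-1 → 2
  3-8 → b (borrow)
  2-0-1 → 1

0x1b2f87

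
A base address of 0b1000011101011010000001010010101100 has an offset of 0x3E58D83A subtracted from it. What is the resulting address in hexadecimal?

0x1DF0F3C72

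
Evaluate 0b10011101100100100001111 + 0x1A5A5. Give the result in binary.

0x1A5A5 = 0b11010010110100101 in binary.
Add column by column in base 2, right to left:
  1+1 = 0 carry 1
  1+0+1 = 0 carry 1
  1+1+1 = 1 carry 1
  1+0+1 = 0 carry 1
  0+0+1 = 1
  0+1 = 1
  0+0 = 0
  0+1 = 1
  1+1 = 0 carry 1
  0+0+1 = 1
  0+1 = 1
  1+0 = 1
  0+0 = 0
  0+1 = 1
  1+0 = 1
  1+1 = 0 carry 1
  0+1+1 = 0 carry 1
  1+0+1 = 0 carry 1
  1+0+1 = 0 carry 1
  1+0+1 = 0 carry 1
  0+0+1 = 1
  0+0 = 0
  1+0 = 1

0b10100000110111010110100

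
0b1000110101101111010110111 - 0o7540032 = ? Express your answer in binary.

0b111111000001111010011101

0o7540032 = 0b111101100000000011010 in binary.
Subtract column by column in base 2:
  1-0 → 1
  1-1 → 0
  1-0 → 1
  0-1 → 1 (borrow)
  1-1-1 → 1 (borrow)
  1-0-1 → 0
  0-0 → 0
  1-0 → 1
  0-0 → 0
  1-0 → 1
  1-0 → 1
  1-0 → 1
  1-0 → 1
  0-0 → 0
  1-1 → 0
  1-1 → 0
  0-0 → 0
  1-1 → 0
  0-1 → 1 (borrow)
  1-1-1 → 1 (borrow)
  1-1-1 → 1 (borrow)
  0-0-1 → 1 (borrow)
  0-0-1 → 1 (borrow)
  0-0-1 → 1 (borrow)
  1-0-1 → 0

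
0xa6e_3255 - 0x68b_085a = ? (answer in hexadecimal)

0x3e329fb

Subtract column by column in base 16:
  5-a → b (borrow)
  5-5-1 → f (borrow)
  2-8-1 → 9 (borrow)
  3-0-1 → 2
  e-b → 3
  6-8 → e (borrow)
  a-6-1 → 3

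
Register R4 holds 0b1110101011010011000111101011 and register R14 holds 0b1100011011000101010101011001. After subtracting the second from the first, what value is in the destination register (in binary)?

0b10010000001101110010010010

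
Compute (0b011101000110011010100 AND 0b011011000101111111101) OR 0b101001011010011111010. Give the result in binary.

0b111001011110011111110

0b011101000110011010100 AND 0b011011000101111111101 = 0b011001000100011010100.
Then OR with 0b101001011010011111010.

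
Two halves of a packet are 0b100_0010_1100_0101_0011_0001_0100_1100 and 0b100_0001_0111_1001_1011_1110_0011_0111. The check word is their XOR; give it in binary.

0b0000011101111001000111101111011

XOR bit by bit (1 where the bits differ):
  1000010110001010011000101001100
^ 1000001011110011011111000110111
= 0000011101111001000111101111011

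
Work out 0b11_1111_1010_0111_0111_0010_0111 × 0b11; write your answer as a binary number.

Multiply each base-2 digit by 3, carrying:
  1×3 = 3 → write 1 carry 1
  1×3+1 = 4 → write 0 carry 2
  1×3+2 = 5 → write 1 carry 2
  0×3+2 = 2 → write 0 carry 1
  0×3+1 = 1 → write 1
  1×3 = 3 → write 1 carry 1
  0×3+1 = 1 → write 1
  0×3 = 0 → write 0
  1×3 = 3 → write 1 carry 1
  1×3+1 = 4 → write 0 carry 2
  1×3+2 = 5 → write 1 carry 2
  0×3+2 = 2 → write 0 carry 1
  1×3+1 = 4 → write 0 carry 2
  1×3+2 = 5 → write 1 carry 2
  1×3+2 = 5 → write 1 carry 2
  0×3+2 = 2 → write 0 carry 1
  0×3+1 = 1 → write 1
  1×3 = 3 → write 1 carry 1
  0×3+1 = 1 → write 1
  1×3 = 3 → write 1 carry 1
  1×3+1 = 4 → write 0 carry 2
  1×3+2 = 5 → write 1 carry 2
  1×3+2 = 5 → write 1 carry 2
  1×3+2 = 5 → write 1 carry 2
  1×3+2 = 5 → write 1 carry 2
  1×3+2 = 5 → write 1 carry 2
  remaining carry: 10

0b1011111011110110010101110101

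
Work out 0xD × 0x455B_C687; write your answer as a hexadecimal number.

Multiply each base-16 digit by 13, carrying:
  7×13 = 91 → write B carry 5
  8×13+5 = 109 → write D carry 6
  6×13+6 = 84 → write 4 carry 5
  C×13+5 = 161 → write 1 carry 10
  B×13+10 = 153 → write 9 carry 9
  5×13+9 = 74 → write A carry 4
  5×13+4 = 69 → write 5 carry 4
  4×13+4 = 56 → write 8 carry 3
  remaining carry: 3

0x385A914DB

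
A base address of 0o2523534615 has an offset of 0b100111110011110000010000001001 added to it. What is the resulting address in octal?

0o7507336626

0b100111110011110000010000001001 = 0o4763602011 in octal.
Add column by column in base 8, right to left:
  5+1 = 6
  1+1 = 2
  6+0 = 6
  4+2 = 6
  3+0 = 3
  5+6 = 3 carry 1
  3+3+1 = 7
  2+6 = 0 carry 1
  5+7+1 = 5 carry 1
  2+4+1 = 7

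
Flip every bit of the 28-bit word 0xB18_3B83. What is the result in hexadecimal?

0x4E7C47C

Each hex digit d becomes F−d:
  B→4, 1→E, 8→7, 3→C, B→4, 8→7, 3→C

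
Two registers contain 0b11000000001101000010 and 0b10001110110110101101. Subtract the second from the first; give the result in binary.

0b110001010110010101

Subtract column by column in base 2:
  0-1 → 1 (borrow)
  1-0-1 → 0
  0-1 → 1 (borrow)
  0-1-1 → 0 (borrow)
  0-0-1 → 1 (borrow)
  0-1-1 → 0 (borrow)
  1-0-1 → 0
  0-1 → 1 (borrow)
  1-1-1 → 1 (borrow)
  1-0-1 → 0
  0-1 → 1 (borrow)
  0-1-1 → 0 (borrow)
  0-0-1 → 1 (borrow)
  0-1-1 → 0 (borrow)
  0-1-1 → 0 (borrow)
  0-1-1 → 0 (borrow)
  0-0-1 → 1 (borrow)
  0-0-1 → 1 (borrow)
  1-0-1 → 0
  1-1 → 0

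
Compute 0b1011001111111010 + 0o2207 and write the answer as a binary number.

0b1011100010000001

0o2207 = 0b10010000111 in binary.
Add column by column in base 2, right to left:
  0+1 = 1
  1+1 = 0 carry 1
  0+1+1 = 0 carry 1
  1+0+1 = 0 carry 1
  1+0+1 = 0 carry 1
  1+0+1 = 0 carry 1
  1+0+1 = 0 carry 1
  1+1+1 = 1 carry 1
  1+0+1 = 0 carry 1
  1+0+1 = 0 carry 1
  0+1+1 = 0 carry 1
  0+0+1 = 1
  1+0 = 1
  1+0 = 1
  0+0 = 0
  1+0 = 1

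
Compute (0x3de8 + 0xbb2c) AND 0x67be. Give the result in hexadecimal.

0x6114

Add column by column in base 16, right to left:
  8+c = 4 carry 1
  e+2+1 = 1 carry 1
  d+b+1 = 9 carry 1
  3+b+1 = f
Sum = 0xf914; now AND with 0x67be:
  f&6=6, 9&7=1, 1&b=1, 4&e=4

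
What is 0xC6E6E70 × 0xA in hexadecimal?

Multiply each base-16 digit by 10, carrying:
  0×10 = 0 → write 0
  7×10 = 70 → write 6 carry 4
  E×10+4 = 144 → write 0 carry 9
  6×10+9 = 69 → write 5 carry 4
  E×10+4 = 144 → write 0 carry 9
  6×10+9 = 69 → write 5 carry 4
  C×10+4 = 124 → write C carry 7
  remaining carry: 7

0x7C505060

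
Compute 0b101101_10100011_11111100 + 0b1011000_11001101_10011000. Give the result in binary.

Add column by column in base 2, right to left:
  0+0 = 0
  0+0 = 0
  1+0 = 1
  1+1 = 0 carry 1
  1+1+1 = 1 carry 1
  1+0+1 = 0 carry 1
  1+0+1 = 0 carry 1
  1+1+1 = 1 carry 1
  1+1+1 = 1 carry 1
  1+0+1 = 0 carry 1
  0+1+1 = 0 carry 1
  0+1+1 = 0 carry 1
  0+0+1 = 1
  1+0 = 1
  0+1 = 1
  1+1 = 0 carry 1
  1+0+1 = 0 carry 1
  0+0+1 = 1
  1+0 = 1
  1+1 = 0 carry 1
  0+1+1 = 0 carry 1
  1+0+1 = 0 carry 1
  0+1+1 = 0 carry 1
  final carry 1

0b100001100111000110010100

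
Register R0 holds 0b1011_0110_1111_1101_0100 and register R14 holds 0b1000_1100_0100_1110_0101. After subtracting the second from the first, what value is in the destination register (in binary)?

Subtract column by column in base 2:
  0-1 → 1 (borrow)
  0-0-1 → 1 (borrow)
  1-1-1 → 1 (borrow)
  0-0-1 → 1 (borrow)
  1-0-1 → 0
  0-1 → 1 (borrow)
  1-1-1 → 1 (borrow)
  1-1-1 → 1 (borrow)
  1-0-1 → 0
  1-0 → 1
  1-1 → 0
  1-0 → 1
  0-0 → 0
  1-0 → 1
  1-1 → 0
  0-1 → 1 (borrow)
  1-0-1 → 0
  1-0 → 1
  0-0 → 0
  1-1 → 0

0b101010101011101111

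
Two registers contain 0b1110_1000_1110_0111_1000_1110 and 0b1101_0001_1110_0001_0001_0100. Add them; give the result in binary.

0b1101110101100100010100010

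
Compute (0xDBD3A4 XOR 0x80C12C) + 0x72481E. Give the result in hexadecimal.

First 0xDBD3A4 XOR 0x80C12C = 0x5B1288.
Add column by column in base 16, right to left:
  8+E = 6 carry 1
  8+1+1 = A
  2+8 = A
  1+4 = 5
  B+2 = D
  5+7 = C

0xCD5AA6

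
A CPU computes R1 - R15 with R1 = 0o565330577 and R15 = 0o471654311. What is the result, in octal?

0o73454266

Subtract column by column in base 8:
  7-1 → 6
  7-1 → 6
  5-3 → 2
  0-4 → 4 (borrow)
  3-5-1 → 5 (borrow)
  3-6-1 → 4 (borrow)
  5-1-1 → 3
  6-7 → 7 (borrow)
  5-4-1 → 0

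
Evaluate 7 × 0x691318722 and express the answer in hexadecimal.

0x2DF85AB1EE

Multiply each base-16 digit by 7, carrying:
  2×7 = 14 → write E
  2×7 = 14 → write E
  7×7 = 49 → write 1 carry 3
  8×7+3 = 59 → write B carry 3
  1×7+3 = 10 → write A
  3×7 = 21 → write 5 carry 1
  1×7+1 = 8 → write 8
  9×7 = 63 → write F carry 3
  6×7+3 = 45 → write D carry 2
  remaining carry: 2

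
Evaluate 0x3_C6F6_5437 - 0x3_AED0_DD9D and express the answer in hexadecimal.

0x1825769A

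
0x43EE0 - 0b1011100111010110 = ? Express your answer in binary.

0x43EE0 = 0b1000011111011100000 in binary.
Subtract column by column in base 2:
  0-0 → 0
  0-1 → 1 (borrow)
  0-1-1 → 0 (borrow)
  0-0-1 → 1 (borrow)
  0-1-1 → 0 (borrow)
  1-0-1 → 0
  1-1 → 0
  1-1 → 0
  0-1 → 1 (borrow)
  1-0-1 → 0
  1-0 → 1
  1-1 → 0
  1-1 → 0
  1-1 → 0
  0-0 → 0
  0-1 → 1 (borrow)
  0-0-1 → 1 (borrow)
  0-0-1 → 1 (borrow)
  1-0-1 → 0

0b111000010100001010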